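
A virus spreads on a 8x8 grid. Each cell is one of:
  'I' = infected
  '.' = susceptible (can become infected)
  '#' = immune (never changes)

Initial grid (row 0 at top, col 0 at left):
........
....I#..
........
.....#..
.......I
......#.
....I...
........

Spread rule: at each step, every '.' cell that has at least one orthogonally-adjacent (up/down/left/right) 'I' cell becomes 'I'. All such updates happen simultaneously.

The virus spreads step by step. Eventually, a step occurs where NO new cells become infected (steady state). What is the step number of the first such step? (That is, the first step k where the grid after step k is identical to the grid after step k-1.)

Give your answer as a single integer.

Step 0 (initial): 3 infected
Step 1: +10 new -> 13 infected
Step 2: +17 new -> 30 infected
Step 3: +13 new -> 43 infected
Step 4: +10 new -> 53 infected
Step 5: +6 new -> 59 infected
Step 6: +2 new -> 61 infected
Step 7: +0 new -> 61 infected

Answer: 7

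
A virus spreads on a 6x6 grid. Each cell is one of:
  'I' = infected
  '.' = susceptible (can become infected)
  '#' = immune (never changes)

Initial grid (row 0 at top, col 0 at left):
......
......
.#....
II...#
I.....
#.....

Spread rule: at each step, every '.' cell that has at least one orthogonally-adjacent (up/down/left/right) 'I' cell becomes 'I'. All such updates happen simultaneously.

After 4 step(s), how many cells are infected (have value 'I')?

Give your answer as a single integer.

Step 0 (initial): 3 infected
Step 1: +3 new -> 6 infected
Step 2: +5 new -> 11 infected
Step 3: +7 new -> 18 infected
Step 4: +6 new -> 24 infected

Answer: 24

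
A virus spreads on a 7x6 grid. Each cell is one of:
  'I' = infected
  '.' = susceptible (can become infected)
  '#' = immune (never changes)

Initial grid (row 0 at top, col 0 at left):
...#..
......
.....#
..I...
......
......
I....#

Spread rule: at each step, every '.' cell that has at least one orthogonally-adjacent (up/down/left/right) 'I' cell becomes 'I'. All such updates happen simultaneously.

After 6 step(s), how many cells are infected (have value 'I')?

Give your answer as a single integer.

Answer: 39

Derivation:
Step 0 (initial): 2 infected
Step 1: +6 new -> 8 infected
Step 2: +11 new -> 19 infected
Step 3: +9 new -> 28 infected
Step 4: +6 new -> 34 infected
Step 5: +4 new -> 38 infected
Step 6: +1 new -> 39 infected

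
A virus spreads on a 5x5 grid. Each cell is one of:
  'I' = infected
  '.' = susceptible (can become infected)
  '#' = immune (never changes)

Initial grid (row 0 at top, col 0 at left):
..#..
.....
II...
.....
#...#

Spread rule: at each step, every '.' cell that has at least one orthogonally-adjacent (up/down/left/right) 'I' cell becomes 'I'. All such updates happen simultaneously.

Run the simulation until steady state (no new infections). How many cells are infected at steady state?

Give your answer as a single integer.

Answer: 22

Derivation:
Step 0 (initial): 2 infected
Step 1: +5 new -> 7 infected
Step 2: +6 new -> 13 infected
Step 3: +4 new -> 17 infected
Step 4: +4 new -> 21 infected
Step 5: +1 new -> 22 infected
Step 6: +0 new -> 22 infected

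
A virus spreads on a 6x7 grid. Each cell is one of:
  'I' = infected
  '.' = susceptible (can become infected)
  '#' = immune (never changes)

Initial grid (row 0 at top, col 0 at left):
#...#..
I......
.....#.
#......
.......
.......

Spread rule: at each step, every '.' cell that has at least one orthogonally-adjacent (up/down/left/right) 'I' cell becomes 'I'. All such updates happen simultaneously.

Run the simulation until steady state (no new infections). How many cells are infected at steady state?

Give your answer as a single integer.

Answer: 38

Derivation:
Step 0 (initial): 1 infected
Step 1: +2 new -> 3 infected
Step 2: +3 new -> 6 infected
Step 3: +4 new -> 10 infected
Step 4: +5 new -> 15 infected
Step 5: +6 new -> 21 infected
Step 6: +6 new -> 27 infected
Step 7: +5 new -> 32 infected
Step 8: +3 new -> 35 infected
Step 9: +2 new -> 37 infected
Step 10: +1 new -> 38 infected
Step 11: +0 new -> 38 infected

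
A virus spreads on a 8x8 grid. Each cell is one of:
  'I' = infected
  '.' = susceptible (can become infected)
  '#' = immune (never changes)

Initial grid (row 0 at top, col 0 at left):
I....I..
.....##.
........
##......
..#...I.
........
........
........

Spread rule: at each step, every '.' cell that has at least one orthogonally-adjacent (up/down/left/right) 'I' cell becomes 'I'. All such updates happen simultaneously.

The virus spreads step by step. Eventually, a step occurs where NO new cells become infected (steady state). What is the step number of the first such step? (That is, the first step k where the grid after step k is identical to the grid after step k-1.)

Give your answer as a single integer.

Step 0 (initial): 3 infected
Step 1: +8 new -> 11 infected
Step 2: +13 new -> 24 infected
Step 3: +13 new -> 37 infected
Step 4: +7 new -> 44 infected
Step 5: +4 new -> 48 infected
Step 6: +3 new -> 51 infected
Step 7: +4 new -> 55 infected
Step 8: +3 new -> 58 infected
Step 9: +1 new -> 59 infected
Step 10: +0 new -> 59 infected

Answer: 10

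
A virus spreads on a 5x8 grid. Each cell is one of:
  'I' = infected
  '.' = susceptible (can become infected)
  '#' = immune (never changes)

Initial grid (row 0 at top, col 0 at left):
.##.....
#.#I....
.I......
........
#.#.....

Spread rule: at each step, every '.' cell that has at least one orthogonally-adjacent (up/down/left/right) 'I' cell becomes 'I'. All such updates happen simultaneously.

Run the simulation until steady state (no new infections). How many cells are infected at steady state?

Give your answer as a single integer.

Answer: 33

Derivation:
Step 0 (initial): 2 infected
Step 1: +7 new -> 9 infected
Step 2: +7 new -> 16 infected
Step 3: +5 new -> 21 infected
Step 4: +5 new -> 26 infected
Step 5: +4 new -> 30 infected
Step 6: +2 new -> 32 infected
Step 7: +1 new -> 33 infected
Step 8: +0 new -> 33 infected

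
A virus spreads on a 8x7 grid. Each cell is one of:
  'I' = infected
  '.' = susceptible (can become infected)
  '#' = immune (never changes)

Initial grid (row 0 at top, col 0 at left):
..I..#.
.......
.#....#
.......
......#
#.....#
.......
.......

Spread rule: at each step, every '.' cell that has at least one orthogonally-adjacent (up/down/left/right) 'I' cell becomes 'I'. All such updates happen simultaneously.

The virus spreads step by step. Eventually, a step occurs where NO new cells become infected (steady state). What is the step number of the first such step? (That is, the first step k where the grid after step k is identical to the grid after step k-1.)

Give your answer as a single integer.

Answer: 12

Derivation:
Step 0 (initial): 1 infected
Step 1: +3 new -> 4 infected
Step 2: +5 new -> 9 infected
Step 3: +4 new -> 13 infected
Step 4: +6 new -> 19 infected
Step 5: +7 new -> 26 infected
Step 6: +7 new -> 33 infected
Step 7: +6 new -> 39 infected
Step 8: +5 new -> 44 infected
Step 9: +3 new -> 47 infected
Step 10: +2 new -> 49 infected
Step 11: +1 new -> 50 infected
Step 12: +0 new -> 50 infected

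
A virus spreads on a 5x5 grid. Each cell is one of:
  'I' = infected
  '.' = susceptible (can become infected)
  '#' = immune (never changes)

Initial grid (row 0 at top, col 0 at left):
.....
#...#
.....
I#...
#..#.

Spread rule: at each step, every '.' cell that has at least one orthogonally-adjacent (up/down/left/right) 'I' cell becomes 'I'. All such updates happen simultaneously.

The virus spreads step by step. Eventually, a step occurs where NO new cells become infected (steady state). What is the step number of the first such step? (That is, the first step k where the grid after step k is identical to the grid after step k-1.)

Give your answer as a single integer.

Step 0 (initial): 1 infected
Step 1: +1 new -> 2 infected
Step 2: +1 new -> 3 infected
Step 3: +2 new -> 5 infected
Step 4: +4 new -> 9 infected
Step 5: +6 new -> 15 infected
Step 6: +3 new -> 18 infected
Step 7: +2 new -> 20 infected
Step 8: +0 new -> 20 infected

Answer: 8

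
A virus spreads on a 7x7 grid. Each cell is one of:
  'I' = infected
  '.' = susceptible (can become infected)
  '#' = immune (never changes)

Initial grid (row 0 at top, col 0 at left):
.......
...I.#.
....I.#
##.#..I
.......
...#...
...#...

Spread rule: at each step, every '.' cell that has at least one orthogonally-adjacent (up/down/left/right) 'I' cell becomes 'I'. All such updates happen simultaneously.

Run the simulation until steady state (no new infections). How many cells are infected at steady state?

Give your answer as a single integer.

Step 0 (initial): 3 infected
Step 1: +8 new -> 11 infected
Step 2: +7 new -> 18 infected
Step 3: +9 new -> 27 infected
Step 4: +6 new -> 33 infected
Step 5: +3 new -> 36 infected
Step 6: +3 new -> 39 infected
Step 7: +2 new -> 41 infected
Step 8: +1 new -> 42 infected
Step 9: +0 new -> 42 infected

Answer: 42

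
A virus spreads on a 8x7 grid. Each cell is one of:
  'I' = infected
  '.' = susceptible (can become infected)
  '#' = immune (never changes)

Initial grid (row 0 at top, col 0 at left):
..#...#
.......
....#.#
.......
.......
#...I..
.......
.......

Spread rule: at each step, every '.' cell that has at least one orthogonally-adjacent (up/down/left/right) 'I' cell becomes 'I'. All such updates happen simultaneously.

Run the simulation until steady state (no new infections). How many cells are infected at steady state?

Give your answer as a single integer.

Step 0 (initial): 1 infected
Step 1: +4 new -> 5 infected
Step 2: +8 new -> 13 infected
Step 3: +9 new -> 22 infected
Step 4: +8 new -> 30 infected
Step 5: +7 new -> 37 infected
Step 6: +8 new -> 45 infected
Step 7: +3 new -> 48 infected
Step 8: +2 new -> 50 infected
Step 9: +1 new -> 51 infected
Step 10: +0 new -> 51 infected

Answer: 51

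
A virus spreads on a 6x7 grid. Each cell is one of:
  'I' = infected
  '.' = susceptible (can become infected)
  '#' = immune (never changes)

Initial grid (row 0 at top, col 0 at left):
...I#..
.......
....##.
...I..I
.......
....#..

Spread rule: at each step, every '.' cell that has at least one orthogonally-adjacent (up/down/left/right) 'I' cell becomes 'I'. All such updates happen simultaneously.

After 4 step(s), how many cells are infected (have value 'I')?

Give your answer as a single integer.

Step 0 (initial): 3 infected
Step 1: +9 new -> 12 infected
Step 2: +11 new -> 23 infected
Step 3: +9 new -> 32 infected
Step 4: +5 new -> 37 infected

Answer: 37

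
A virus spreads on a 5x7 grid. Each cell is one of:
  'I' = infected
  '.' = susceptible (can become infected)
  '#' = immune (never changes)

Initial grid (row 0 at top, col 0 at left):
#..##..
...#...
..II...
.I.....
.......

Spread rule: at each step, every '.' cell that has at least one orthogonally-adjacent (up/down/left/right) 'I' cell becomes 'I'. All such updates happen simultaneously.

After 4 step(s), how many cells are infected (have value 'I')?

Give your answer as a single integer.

Answer: 29

Derivation:
Step 0 (initial): 3 infected
Step 1: +7 new -> 10 infected
Step 2: +9 new -> 19 infected
Step 3: +6 new -> 25 infected
Step 4: +4 new -> 29 infected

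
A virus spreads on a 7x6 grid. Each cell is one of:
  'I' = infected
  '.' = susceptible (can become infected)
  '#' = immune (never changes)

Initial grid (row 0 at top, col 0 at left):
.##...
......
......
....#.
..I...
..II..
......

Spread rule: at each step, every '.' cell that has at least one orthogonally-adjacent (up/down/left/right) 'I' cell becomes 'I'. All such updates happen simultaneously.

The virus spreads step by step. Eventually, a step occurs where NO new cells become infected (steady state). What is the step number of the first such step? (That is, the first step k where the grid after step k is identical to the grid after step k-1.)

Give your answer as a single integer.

Step 0 (initial): 3 infected
Step 1: +7 new -> 10 infected
Step 2: +9 new -> 19 infected
Step 3: +7 new -> 26 infected
Step 4: +5 new -> 31 infected
Step 5: +4 new -> 35 infected
Step 6: +3 new -> 38 infected
Step 7: +1 new -> 39 infected
Step 8: +0 new -> 39 infected

Answer: 8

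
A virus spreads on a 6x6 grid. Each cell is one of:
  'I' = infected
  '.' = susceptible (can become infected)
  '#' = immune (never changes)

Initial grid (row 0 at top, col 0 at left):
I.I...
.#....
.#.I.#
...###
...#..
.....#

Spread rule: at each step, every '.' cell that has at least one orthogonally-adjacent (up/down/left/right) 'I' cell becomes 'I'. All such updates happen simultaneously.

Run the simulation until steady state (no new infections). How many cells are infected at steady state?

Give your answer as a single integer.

Step 0 (initial): 3 infected
Step 1: +7 new -> 10 infected
Step 2: +4 new -> 14 infected
Step 3: +5 new -> 19 infected
Step 4: +3 new -> 22 infected
Step 5: +3 new -> 25 infected
Step 6: +1 new -> 26 infected
Step 7: +1 new -> 27 infected
Step 8: +1 new -> 28 infected
Step 9: +0 new -> 28 infected

Answer: 28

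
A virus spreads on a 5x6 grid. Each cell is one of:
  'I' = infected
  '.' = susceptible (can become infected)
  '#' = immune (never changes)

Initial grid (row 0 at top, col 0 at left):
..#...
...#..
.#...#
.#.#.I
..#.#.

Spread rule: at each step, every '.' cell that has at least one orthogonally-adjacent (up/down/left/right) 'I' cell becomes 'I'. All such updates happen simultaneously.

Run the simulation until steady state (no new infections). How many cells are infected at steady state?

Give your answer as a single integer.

Step 0 (initial): 1 infected
Step 1: +2 new -> 3 infected
Step 2: +1 new -> 4 infected
Step 3: +2 new -> 6 infected
Step 4: +3 new -> 9 infected
Step 5: +4 new -> 13 infected
Step 6: +1 new -> 14 infected
Step 7: +2 new -> 16 infected
Step 8: +2 new -> 18 infected
Step 9: +1 new -> 19 infected
Step 10: +1 new -> 20 infected
Step 11: +1 new -> 21 infected
Step 12: +0 new -> 21 infected

Answer: 21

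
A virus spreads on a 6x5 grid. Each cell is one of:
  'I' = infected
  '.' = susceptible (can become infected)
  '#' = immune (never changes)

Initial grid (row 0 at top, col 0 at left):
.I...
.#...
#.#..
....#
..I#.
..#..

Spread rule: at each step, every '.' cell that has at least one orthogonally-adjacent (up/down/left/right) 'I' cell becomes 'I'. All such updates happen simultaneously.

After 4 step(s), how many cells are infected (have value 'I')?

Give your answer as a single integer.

Step 0 (initial): 2 infected
Step 1: +4 new -> 6 infected
Step 2: +7 new -> 13 infected
Step 3: +6 new -> 19 infected
Step 4: +2 new -> 21 infected

Answer: 21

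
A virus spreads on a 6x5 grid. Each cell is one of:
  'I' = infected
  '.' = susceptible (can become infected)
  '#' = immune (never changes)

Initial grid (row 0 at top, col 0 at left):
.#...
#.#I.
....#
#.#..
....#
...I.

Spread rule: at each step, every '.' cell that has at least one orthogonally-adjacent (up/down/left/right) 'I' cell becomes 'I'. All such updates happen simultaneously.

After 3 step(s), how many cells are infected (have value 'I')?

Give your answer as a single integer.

Step 0 (initial): 2 infected
Step 1: +6 new -> 8 infected
Step 2: +6 new -> 14 infected
Step 3: +4 new -> 18 infected

Answer: 18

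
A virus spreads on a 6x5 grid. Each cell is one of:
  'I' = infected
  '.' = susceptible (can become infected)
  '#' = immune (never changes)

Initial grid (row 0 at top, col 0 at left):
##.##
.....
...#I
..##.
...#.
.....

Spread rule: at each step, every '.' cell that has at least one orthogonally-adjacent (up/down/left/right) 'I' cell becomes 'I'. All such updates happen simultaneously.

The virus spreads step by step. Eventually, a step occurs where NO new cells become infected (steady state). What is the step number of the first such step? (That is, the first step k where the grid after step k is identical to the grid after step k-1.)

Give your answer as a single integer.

Step 0 (initial): 1 infected
Step 1: +2 new -> 3 infected
Step 2: +2 new -> 5 infected
Step 3: +2 new -> 7 infected
Step 4: +4 new -> 11 infected
Step 5: +3 new -> 14 infected
Step 6: +4 new -> 18 infected
Step 7: +3 new -> 21 infected
Step 8: +1 new -> 22 infected
Step 9: +0 new -> 22 infected

Answer: 9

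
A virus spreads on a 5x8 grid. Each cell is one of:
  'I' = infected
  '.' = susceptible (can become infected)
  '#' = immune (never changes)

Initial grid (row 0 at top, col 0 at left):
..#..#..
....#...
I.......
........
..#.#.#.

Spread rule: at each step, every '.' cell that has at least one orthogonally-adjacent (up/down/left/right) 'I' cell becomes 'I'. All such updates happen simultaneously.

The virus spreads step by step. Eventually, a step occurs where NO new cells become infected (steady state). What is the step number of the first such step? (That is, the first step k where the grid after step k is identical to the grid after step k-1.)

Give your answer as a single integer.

Step 0 (initial): 1 infected
Step 1: +3 new -> 4 infected
Step 2: +5 new -> 9 infected
Step 3: +5 new -> 14 infected
Step 4: +3 new -> 17 infected
Step 5: +4 new -> 21 infected
Step 6: +4 new -> 25 infected
Step 7: +4 new -> 29 infected
Step 8: +3 new -> 32 infected
Step 9: +2 new -> 34 infected
Step 10: +0 new -> 34 infected

Answer: 10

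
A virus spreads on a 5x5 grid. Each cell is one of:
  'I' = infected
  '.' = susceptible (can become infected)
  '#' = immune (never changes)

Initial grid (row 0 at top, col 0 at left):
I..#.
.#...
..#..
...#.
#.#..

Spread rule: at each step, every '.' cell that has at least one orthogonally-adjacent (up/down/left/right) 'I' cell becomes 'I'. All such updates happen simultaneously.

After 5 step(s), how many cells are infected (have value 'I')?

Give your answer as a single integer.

Answer: 14

Derivation:
Step 0 (initial): 1 infected
Step 1: +2 new -> 3 infected
Step 2: +2 new -> 5 infected
Step 3: +3 new -> 8 infected
Step 4: +2 new -> 10 infected
Step 5: +4 new -> 14 infected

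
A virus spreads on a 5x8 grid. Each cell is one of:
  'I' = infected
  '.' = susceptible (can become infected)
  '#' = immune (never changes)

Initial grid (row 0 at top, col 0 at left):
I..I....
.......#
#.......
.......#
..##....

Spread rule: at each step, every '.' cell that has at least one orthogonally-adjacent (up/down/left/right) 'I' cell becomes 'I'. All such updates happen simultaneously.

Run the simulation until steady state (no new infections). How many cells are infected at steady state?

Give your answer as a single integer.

Step 0 (initial): 2 infected
Step 1: +5 new -> 7 infected
Step 2: +5 new -> 12 infected
Step 3: +6 new -> 18 infected
Step 4: +6 new -> 24 infected
Step 5: +5 new -> 29 infected
Step 6: +4 new -> 33 infected
Step 7: +1 new -> 34 infected
Step 8: +1 new -> 35 infected
Step 9: +0 new -> 35 infected

Answer: 35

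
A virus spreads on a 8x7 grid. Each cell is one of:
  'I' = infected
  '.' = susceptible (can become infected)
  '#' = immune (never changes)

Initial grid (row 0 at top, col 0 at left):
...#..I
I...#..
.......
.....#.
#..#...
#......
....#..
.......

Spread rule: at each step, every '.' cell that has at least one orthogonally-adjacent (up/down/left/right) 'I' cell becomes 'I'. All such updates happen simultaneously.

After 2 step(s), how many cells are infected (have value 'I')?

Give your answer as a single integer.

Step 0 (initial): 2 infected
Step 1: +5 new -> 7 infected
Step 2: +7 new -> 14 infected

Answer: 14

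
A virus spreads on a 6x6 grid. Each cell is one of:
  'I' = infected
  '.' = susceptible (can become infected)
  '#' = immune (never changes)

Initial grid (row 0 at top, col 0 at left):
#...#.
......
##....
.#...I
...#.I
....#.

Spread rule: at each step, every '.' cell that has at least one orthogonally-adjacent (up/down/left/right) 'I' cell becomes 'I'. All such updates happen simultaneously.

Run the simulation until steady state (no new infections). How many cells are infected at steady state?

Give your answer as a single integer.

Step 0 (initial): 2 infected
Step 1: +4 new -> 6 infected
Step 2: +3 new -> 9 infected
Step 3: +4 new -> 13 infected
Step 4: +3 new -> 16 infected
Step 5: +4 new -> 20 infected
Step 6: +5 new -> 25 infected
Step 7: +4 new -> 29 infected
Step 8: +0 new -> 29 infected

Answer: 29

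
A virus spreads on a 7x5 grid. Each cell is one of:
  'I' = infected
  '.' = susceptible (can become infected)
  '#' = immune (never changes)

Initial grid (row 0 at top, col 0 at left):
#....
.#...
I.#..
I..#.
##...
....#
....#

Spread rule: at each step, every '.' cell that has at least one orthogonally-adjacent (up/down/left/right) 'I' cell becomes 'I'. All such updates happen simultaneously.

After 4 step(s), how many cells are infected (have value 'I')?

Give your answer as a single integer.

Step 0 (initial): 2 infected
Step 1: +3 new -> 5 infected
Step 2: +1 new -> 6 infected
Step 3: +1 new -> 7 infected
Step 4: +2 new -> 9 infected

Answer: 9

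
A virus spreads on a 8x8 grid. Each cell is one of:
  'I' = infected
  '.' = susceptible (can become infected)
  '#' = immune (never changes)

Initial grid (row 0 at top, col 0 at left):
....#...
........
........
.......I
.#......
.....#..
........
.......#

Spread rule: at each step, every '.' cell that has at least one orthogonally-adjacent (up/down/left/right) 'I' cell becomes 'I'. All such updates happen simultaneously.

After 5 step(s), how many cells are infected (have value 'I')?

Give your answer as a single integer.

Step 0 (initial): 1 infected
Step 1: +3 new -> 4 infected
Step 2: +5 new -> 9 infected
Step 3: +7 new -> 16 infected
Step 4: +6 new -> 22 infected
Step 5: +8 new -> 30 infected

Answer: 30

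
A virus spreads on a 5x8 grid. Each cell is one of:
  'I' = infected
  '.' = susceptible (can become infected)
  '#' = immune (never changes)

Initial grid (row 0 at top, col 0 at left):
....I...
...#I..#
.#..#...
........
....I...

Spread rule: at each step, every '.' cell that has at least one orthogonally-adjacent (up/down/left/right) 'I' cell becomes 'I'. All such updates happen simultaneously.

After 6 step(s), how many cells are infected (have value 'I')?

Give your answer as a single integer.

Answer: 36

Derivation:
Step 0 (initial): 3 infected
Step 1: +6 new -> 9 infected
Step 2: +8 new -> 17 infected
Step 3: +9 new -> 26 infected
Step 4: +7 new -> 33 infected
Step 5: +2 new -> 35 infected
Step 6: +1 new -> 36 infected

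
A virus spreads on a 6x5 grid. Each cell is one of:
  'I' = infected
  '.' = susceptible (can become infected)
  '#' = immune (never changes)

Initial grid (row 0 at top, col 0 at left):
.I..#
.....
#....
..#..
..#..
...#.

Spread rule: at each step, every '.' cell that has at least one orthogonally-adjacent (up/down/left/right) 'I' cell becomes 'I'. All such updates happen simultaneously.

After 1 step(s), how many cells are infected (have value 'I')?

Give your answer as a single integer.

Step 0 (initial): 1 infected
Step 1: +3 new -> 4 infected

Answer: 4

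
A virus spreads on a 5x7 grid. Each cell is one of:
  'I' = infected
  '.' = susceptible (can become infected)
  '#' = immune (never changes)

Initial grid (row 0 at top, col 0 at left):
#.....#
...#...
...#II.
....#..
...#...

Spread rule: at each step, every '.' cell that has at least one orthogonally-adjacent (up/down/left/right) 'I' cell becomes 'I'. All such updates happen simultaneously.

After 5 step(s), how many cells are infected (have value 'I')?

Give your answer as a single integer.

Step 0 (initial): 2 infected
Step 1: +4 new -> 6 infected
Step 2: +5 new -> 11 infected
Step 3: +3 new -> 14 infected
Step 4: +1 new -> 15 infected
Step 5: +2 new -> 17 infected

Answer: 17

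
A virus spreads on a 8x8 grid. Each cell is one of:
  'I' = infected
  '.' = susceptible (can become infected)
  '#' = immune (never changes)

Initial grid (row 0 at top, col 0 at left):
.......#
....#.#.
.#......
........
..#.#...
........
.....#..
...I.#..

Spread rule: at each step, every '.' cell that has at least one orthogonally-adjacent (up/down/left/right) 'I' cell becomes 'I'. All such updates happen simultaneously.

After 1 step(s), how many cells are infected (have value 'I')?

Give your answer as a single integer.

Step 0 (initial): 1 infected
Step 1: +3 new -> 4 infected

Answer: 4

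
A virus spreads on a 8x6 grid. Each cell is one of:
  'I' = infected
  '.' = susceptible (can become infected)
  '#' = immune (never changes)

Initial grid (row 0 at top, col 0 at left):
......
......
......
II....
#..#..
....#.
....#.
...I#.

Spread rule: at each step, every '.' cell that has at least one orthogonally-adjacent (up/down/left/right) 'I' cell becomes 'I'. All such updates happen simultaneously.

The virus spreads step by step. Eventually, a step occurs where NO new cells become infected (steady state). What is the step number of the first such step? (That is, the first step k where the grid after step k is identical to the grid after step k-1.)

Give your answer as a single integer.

Step 0 (initial): 3 infected
Step 1: +6 new -> 9 infected
Step 2: +9 new -> 18 infected
Step 3: +9 new -> 27 infected
Step 4: +6 new -> 33 infected
Step 5: +4 new -> 37 infected
Step 6: +3 new -> 40 infected
Step 7: +2 new -> 42 infected
Step 8: +1 new -> 43 infected
Step 9: +0 new -> 43 infected

Answer: 9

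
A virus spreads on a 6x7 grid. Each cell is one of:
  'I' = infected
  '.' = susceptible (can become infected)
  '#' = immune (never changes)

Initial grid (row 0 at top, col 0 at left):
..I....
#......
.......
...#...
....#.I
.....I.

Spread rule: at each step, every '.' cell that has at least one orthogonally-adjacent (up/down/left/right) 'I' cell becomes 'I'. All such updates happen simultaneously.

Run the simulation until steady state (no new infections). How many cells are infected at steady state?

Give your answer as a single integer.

Step 0 (initial): 3 infected
Step 1: +7 new -> 10 infected
Step 2: +8 new -> 18 infected
Step 3: +10 new -> 28 infected
Step 4: +7 new -> 35 infected
Step 5: +3 new -> 38 infected
Step 6: +1 new -> 39 infected
Step 7: +0 new -> 39 infected

Answer: 39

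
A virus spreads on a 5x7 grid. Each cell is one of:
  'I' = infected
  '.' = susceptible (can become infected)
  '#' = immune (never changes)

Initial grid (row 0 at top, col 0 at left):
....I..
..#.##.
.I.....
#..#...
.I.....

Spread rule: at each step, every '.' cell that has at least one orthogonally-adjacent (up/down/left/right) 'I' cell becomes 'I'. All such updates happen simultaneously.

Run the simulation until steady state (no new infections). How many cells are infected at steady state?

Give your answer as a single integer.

Step 0 (initial): 3 infected
Step 1: +8 new -> 11 infected
Step 2: +8 new -> 19 infected
Step 3: +4 new -> 23 infected
Step 4: +4 new -> 27 infected
Step 5: +3 new -> 30 infected
Step 6: +0 new -> 30 infected

Answer: 30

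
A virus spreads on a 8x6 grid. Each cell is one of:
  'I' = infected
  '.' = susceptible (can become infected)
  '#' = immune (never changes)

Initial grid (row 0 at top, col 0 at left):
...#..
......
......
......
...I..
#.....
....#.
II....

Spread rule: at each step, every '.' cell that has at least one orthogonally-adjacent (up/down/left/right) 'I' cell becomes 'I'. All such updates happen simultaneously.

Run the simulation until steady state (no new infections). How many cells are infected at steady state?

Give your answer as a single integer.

Step 0 (initial): 3 infected
Step 1: +7 new -> 10 infected
Step 2: +11 new -> 21 infected
Step 3: +8 new -> 29 infected
Step 4: +7 new -> 36 infected
Step 5: +5 new -> 41 infected
Step 6: +3 new -> 44 infected
Step 7: +1 new -> 45 infected
Step 8: +0 new -> 45 infected

Answer: 45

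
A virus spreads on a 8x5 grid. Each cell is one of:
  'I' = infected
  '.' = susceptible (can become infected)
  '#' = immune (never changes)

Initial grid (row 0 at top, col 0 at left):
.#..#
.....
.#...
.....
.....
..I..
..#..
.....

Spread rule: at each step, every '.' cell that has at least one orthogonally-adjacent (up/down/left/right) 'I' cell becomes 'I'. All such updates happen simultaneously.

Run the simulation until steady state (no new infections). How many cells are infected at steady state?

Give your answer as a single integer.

Step 0 (initial): 1 infected
Step 1: +3 new -> 4 infected
Step 2: +7 new -> 11 infected
Step 3: +9 new -> 20 infected
Step 4: +7 new -> 27 infected
Step 5: +5 new -> 32 infected
Step 6: +3 new -> 35 infected
Step 7: +1 new -> 36 infected
Step 8: +0 new -> 36 infected

Answer: 36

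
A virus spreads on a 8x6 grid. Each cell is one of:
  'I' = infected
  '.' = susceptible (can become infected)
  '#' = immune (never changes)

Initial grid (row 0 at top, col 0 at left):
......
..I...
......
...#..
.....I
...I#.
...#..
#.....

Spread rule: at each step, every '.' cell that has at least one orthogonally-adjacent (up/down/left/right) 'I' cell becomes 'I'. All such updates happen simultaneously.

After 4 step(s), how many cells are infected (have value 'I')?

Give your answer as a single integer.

Step 0 (initial): 3 infected
Step 1: +9 new -> 12 infected
Step 2: +13 new -> 25 infected
Step 3: +12 new -> 37 infected
Step 4: +7 new -> 44 infected

Answer: 44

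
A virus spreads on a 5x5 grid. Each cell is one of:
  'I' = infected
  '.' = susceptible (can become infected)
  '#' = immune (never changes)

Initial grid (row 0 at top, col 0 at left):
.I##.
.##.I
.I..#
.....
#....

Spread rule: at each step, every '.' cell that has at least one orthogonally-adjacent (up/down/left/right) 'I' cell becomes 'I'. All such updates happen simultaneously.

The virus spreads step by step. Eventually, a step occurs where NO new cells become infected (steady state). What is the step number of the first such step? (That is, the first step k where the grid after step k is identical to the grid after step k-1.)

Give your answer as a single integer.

Answer: 6

Derivation:
Step 0 (initial): 3 infected
Step 1: +6 new -> 9 infected
Step 2: +5 new -> 14 infected
Step 3: +2 new -> 16 infected
Step 4: +2 new -> 18 infected
Step 5: +1 new -> 19 infected
Step 6: +0 new -> 19 infected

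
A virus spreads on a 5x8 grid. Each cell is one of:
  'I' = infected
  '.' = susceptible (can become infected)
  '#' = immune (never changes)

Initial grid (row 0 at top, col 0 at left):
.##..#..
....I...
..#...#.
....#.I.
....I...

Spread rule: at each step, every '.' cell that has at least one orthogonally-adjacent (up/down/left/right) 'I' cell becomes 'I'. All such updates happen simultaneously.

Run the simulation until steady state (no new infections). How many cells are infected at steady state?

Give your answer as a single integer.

Answer: 34

Derivation:
Step 0 (initial): 3 infected
Step 1: +9 new -> 12 infected
Step 2: +9 new -> 21 infected
Step 3: +5 new -> 26 infected
Step 4: +5 new -> 31 infected
Step 5: +3 new -> 34 infected
Step 6: +0 new -> 34 infected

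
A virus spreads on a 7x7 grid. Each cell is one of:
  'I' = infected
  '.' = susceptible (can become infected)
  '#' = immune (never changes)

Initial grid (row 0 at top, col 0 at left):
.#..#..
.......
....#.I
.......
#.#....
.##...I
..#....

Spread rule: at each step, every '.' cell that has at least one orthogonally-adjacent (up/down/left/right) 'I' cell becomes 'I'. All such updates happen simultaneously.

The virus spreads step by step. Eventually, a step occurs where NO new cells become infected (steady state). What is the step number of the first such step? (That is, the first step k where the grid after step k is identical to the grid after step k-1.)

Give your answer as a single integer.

Answer: 9

Derivation:
Step 0 (initial): 2 infected
Step 1: +6 new -> 8 infected
Step 2: +6 new -> 14 infected
Step 3: +6 new -> 20 infected
Step 4: +4 new -> 24 infected
Step 5: +4 new -> 28 infected
Step 6: +4 new -> 32 infected
Step 7: +4 new -> 36 infected
Step 8: +2 new -> 38 infected
Step 9: +0 new -> 38 infected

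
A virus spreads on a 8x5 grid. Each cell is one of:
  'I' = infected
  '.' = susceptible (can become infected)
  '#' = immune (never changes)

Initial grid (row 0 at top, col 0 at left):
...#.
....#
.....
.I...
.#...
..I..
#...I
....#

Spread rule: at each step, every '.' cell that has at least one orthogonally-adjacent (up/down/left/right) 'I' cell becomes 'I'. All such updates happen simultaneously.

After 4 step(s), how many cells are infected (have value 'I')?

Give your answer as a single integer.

Step 0 (initial): 3 infected
Step 1: +9 new -> 12 infected
Step 2: +11 new -> 23 infected
Step 3: +6 new -> 29 infected
Step 4: +5 new -> 34 infected

Answer: 34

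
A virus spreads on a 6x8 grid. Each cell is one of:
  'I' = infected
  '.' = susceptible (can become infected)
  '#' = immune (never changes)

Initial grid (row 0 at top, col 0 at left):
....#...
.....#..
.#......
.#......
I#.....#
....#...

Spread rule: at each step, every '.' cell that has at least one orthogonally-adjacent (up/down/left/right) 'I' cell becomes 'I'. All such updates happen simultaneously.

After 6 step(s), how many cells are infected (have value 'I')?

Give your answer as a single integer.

Answer: 20

Derivation:
Step 0 (initial): 1 infected
Step 1: +2 new -> 3 infected
Step 2: +2 new -> 5 infected
Step 3: +2 new -> 7 infected
Step 4: +4 new -> 11 infected
Step 5: +4 new -> 15 infected
Step 6: +5 new -> 20 infected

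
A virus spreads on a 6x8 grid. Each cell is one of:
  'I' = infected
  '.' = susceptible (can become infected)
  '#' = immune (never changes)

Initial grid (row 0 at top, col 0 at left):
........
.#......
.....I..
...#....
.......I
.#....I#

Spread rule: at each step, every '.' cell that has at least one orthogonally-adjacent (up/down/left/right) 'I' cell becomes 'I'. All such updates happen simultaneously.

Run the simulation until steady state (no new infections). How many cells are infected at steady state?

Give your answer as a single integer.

Answer: 44

Derivation:
Step 0 (initial): 3 infected
Step 1: +7 new -> 10 infected
Step 2: +9 new -> 19 infected
Step 3: +7 new -> 26 infected
Step 4: +7 new -> 33 infected
Step 5: +4 new -> 37 infected
Step 6: +4 new -> 41 infected
Step 7: +2 new -> 43 infected
Step 8: +1 new -> 44 infected
Step 9: +0 new -> 44 infected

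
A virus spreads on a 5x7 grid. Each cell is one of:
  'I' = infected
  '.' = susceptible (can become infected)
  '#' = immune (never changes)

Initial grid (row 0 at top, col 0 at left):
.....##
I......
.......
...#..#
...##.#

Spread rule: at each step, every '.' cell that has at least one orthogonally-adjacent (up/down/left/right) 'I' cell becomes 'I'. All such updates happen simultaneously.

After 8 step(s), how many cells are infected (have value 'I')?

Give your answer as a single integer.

Step 0 (initial): 1 infected
Step 1: +3 new -> 4 infected
Step 2: +4 new -> 8 infected
Step 3: +5 new -> 13 infected
Step 4: +5 new -> 18 infected
Step 5: +4 new -> 22 infected
Step 6: +3 new -> 25 infected
Step 7: +2 new -> 27 infected
Step 8: +1 new -> 28 infected

Answer: 28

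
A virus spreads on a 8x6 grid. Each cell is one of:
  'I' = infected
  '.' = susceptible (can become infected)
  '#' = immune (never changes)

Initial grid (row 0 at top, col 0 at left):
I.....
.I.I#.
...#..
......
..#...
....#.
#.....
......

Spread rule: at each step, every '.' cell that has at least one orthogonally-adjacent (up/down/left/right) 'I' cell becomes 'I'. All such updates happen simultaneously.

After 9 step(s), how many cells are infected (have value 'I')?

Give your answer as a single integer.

Step 0 (initial): 3 infected
Step 1: +5 new -> 8 infected
Step 2: +5 new -> 13 infected
Step 3: +4 new -> 17 infected
Step 4: +4 new -> 21 infected
Step 5: +6 new -> 27 infected
Step 6: +6 new -> 33 infected
Step 7: +4 new -> 37 infected
Step 8: +3 new -> 40 infected
Step 9: +2 new -> 42 infected

Answer: 42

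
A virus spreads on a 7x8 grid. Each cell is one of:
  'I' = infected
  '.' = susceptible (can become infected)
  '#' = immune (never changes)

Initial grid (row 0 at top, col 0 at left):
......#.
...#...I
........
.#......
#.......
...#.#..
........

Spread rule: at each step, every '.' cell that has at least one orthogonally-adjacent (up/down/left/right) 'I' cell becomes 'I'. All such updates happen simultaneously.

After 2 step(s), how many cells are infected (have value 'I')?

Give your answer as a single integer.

Answer: 7

Derivation:
Step 0 (initial): 1 infected
Step 1: +3 new -> 4 infected
Step 2: +3 new -> 7 infected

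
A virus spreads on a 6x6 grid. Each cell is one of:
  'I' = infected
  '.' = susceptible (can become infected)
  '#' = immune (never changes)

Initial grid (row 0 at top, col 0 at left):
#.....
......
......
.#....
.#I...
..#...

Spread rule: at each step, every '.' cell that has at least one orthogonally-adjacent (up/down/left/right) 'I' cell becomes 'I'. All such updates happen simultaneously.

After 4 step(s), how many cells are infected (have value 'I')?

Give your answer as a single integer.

Step 0 (initial): 1 infected
Step 1: +2 new -> 3 infected
Step 2: +4 new -> 7 infected
Step 3: +6 new -> 13 infected
Step 4: +7 new -> 20 infected

Answer: 20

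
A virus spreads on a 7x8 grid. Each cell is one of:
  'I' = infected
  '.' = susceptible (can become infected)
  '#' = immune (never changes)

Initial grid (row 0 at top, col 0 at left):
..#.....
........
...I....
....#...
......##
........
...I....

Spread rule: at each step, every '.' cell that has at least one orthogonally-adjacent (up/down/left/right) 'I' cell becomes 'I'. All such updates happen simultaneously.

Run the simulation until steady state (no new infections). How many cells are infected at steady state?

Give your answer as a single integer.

Step 0 (initial): 2 infected
Step 1: +7 new -> 9 infected
Step 2: +11 new -> 20 infected
Step 3: +13 new -> 33 infected
Step 4: +12 new -> 45 infected
Step 5: +6 new -> 51 infected
Step 6: +1 new -> 52 infected
Step 7: +0 new -> 52 infected

Answer: 52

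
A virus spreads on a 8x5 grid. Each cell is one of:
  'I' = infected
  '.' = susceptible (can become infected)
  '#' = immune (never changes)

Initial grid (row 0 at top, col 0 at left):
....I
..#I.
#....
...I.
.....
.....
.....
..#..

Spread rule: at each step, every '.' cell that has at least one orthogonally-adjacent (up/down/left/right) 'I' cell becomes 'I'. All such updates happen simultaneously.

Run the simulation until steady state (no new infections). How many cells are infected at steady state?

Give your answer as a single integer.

Answer: 37

Derivation:
Step 0 (initial): 3 infected
Step 1: +6 new -> 9 infected
Step 2: +7 new -> 16 infected
Step 3: +7 new -> 23 infected
Step 4: +7 new -> 30 infected
Step 5: +4 new -> 34 infected
Step 6: +2 new -> 36 infected
Step 7: +1 new -> 37 infected
Step 8: +0 new -> 37 infected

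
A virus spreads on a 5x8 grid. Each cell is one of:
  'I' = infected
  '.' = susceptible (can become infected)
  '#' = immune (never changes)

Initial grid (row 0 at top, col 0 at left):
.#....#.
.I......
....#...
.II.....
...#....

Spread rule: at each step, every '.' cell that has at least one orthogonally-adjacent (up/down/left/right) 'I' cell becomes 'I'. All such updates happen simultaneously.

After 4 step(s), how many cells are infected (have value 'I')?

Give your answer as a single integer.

Step 0 (initial): 3 infected
Step 1: +8 new -> 11 infected
Step 2: +7 new -> 18 infected
Step 3: +4 new -> 22 infected
Step 4: +5 new -> 27 infected

Answer: 27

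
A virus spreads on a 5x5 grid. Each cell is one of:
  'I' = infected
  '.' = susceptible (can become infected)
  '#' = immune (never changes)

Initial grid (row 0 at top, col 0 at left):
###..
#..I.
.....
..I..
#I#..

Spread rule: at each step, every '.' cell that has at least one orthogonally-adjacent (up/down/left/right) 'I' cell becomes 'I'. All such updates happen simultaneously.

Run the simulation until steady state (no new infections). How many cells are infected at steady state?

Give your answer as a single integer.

Step 0 (initial): 3 infected
Step 1: +7 new -> 10 infected
Step 2: +7 new -> 17 infected
Step 3: +2 new -> 19 infected
Step 4: +0 new -> 19 infected

Answer: 19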